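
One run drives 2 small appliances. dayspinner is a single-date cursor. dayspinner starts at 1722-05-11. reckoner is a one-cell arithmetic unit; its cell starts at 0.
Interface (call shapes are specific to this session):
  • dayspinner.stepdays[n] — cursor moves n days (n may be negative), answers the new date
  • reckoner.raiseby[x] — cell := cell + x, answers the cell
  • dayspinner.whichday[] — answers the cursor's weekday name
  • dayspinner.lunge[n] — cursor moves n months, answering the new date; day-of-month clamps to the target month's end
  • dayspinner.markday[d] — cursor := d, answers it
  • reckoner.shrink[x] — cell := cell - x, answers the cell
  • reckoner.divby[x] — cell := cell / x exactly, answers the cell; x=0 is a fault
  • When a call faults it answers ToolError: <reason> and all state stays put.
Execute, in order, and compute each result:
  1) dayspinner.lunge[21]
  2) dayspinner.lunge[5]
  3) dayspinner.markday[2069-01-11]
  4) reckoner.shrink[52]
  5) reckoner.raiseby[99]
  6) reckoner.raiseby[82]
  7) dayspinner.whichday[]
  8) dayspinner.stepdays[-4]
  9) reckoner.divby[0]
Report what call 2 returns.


Answer: 1724-07-11

Derivation:
I run dayspinner.lunge(n→21): 1724-02-11.
I use dayspinner.lunge(n→5), giving 1724-07-11.
I run dayspinner.markday(d→2069-01-11), yielding 2069-01-11.
I use reckoner.shrink(x→52), — result: -52.
I run reckoner.raiseby(x→99), and see 47.
I invoke reckoner.raiseby(x→82), giving 129.
I try dayspinner.whichday(), and see Friday.
I run dayspinner.stepdays(n→-4), which returns 2069-01-07.
I use reckoner.divby(x→0), — result: ToolError: division by zero.


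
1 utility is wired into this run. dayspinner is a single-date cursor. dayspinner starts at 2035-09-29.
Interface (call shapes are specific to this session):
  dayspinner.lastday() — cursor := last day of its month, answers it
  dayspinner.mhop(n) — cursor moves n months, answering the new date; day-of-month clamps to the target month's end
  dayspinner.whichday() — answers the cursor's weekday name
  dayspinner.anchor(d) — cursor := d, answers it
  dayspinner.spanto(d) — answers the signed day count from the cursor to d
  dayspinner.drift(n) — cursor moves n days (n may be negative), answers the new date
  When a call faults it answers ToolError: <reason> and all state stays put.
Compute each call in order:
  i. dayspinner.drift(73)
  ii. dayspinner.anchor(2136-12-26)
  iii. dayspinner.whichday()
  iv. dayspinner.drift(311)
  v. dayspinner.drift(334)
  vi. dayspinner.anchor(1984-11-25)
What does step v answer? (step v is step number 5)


Answer: 2138-10-02

Derivation:
-> dayspinner.drift(73)
<- 2035-12-11
-> dayspinner.anchor(2136-12-26)
<- 2136-12-26
-> dayspinner.whichday()
<- Wednesday
-> dayspinner.drift(311)
<- 2137-11-02
-> dayspinner.drift(334)
<- 2138-10-02
-> dayspinner.anchor(1984-11-25)
<- 1984-11-25


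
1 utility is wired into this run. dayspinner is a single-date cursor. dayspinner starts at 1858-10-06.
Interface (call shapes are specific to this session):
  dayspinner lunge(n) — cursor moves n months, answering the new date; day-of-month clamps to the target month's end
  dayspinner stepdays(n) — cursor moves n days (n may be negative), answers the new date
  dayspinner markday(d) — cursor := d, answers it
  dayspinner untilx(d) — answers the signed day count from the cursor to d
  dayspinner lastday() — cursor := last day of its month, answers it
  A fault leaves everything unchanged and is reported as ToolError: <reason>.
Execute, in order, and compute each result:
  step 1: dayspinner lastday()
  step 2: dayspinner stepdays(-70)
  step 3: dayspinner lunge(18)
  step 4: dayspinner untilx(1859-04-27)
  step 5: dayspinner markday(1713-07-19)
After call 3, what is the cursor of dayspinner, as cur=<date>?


Answer: cur=1860-02-22

Derivation:
> dayspinner lastday
:: 1858-10-31
> dayspinner stepdays n=-70
:: 1858-08-22
> dayspinner lunge n=18
:: 1860-02-22
> dayspinner untilx d=1859-04-27
:: -301
> dayspinner markday d=1713-07-19
:: 1713-07-19


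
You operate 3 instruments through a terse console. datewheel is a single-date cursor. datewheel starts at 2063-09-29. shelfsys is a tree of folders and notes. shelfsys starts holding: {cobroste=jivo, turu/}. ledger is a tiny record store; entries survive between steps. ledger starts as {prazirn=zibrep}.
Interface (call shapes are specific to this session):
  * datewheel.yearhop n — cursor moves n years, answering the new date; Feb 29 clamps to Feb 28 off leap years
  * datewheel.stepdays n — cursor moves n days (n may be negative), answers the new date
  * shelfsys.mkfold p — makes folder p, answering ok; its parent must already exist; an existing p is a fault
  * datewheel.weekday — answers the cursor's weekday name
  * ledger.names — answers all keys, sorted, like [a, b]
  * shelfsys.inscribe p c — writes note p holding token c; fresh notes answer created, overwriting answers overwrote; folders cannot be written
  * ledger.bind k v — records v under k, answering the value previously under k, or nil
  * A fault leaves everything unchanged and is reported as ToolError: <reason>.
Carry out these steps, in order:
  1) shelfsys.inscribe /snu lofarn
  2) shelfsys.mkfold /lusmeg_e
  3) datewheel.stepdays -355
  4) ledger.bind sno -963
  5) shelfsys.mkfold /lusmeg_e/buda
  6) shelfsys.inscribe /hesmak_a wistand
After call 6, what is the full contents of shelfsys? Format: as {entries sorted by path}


-> shelfsys.inscribe(/snu, lofarn)
<- created
-> shelfsys.mkfold(/lusmeg_e)
<- ok
-> datewheel.stepdays(-355)
<- 2062-10-09
-> ledger.bind(sno, -963)
<- nil
-> shelfsys.mkfold(/lusmeg_e/buda)
<- ok
-> shelfsys.inscribe(/hesmak_a, wistand)
<- created

Answer: {cobroste=jivo, hesmak_a=wistand, lusmeg_e/, lusmeg_e/buda/, snu=lofarn, turu/}


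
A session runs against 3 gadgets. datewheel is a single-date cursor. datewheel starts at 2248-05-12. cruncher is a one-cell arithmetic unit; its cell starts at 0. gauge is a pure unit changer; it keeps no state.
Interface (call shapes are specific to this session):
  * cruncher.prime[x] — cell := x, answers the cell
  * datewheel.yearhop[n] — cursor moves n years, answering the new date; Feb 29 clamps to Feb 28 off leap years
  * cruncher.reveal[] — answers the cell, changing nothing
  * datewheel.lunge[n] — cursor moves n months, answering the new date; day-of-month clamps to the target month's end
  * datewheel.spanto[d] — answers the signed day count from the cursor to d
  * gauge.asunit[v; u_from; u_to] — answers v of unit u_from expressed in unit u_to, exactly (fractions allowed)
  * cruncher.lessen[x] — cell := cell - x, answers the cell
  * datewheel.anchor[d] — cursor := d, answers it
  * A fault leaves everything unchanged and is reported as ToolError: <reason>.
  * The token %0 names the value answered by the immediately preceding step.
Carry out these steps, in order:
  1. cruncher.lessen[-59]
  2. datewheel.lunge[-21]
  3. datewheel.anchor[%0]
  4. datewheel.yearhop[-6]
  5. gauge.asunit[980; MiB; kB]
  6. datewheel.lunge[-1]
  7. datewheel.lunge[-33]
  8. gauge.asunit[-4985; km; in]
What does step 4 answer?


Step: cruncher.lessen[x: -59]
Result: 59
Step: datewheel.lunge[n: -21]
Result: 2246-08-12
Step: datewheel.anchor[d: %0]
Result: 2246-08-12
Step: datewheel.yearhop[n: -6]
Result: 2240-08-12
Step: gauge.asunit[v: 980; u_from: MiB; u_to: kB]
Result: 25690112/25
Step: datewheel.lunge[n: -1]
Result: 2240-07-12
Step: datewheel.lunge[n: -33]
Result: 2237-10-12
Step: gauge.asunit[v: -4985; u_from: km; u_to: in]
Result: -24925000000/127

Answer: 2240-08-12


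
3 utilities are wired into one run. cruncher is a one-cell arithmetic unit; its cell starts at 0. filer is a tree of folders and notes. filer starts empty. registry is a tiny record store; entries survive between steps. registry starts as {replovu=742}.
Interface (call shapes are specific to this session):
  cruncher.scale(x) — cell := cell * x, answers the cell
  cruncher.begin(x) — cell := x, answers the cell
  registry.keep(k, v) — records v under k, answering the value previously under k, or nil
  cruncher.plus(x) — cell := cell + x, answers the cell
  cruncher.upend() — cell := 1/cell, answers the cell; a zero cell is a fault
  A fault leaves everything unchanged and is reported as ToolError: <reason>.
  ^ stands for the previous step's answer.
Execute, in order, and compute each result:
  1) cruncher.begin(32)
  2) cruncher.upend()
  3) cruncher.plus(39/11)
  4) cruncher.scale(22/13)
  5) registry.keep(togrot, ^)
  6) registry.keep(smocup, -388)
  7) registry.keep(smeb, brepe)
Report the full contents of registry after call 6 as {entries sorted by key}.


I run begin using x='32', which returns 32.
I use upend(), which returns 1/32.
I try plus using x='39/11', yielding 1259/352.
I invoke scale using x='22/13', and see 1259/208.
Then keep using k='togrot', v='^', → nil.
Using keep using k='smocup', v='-388', — result: nil.
I call keep using k='smeb', v='brepe', which returns nil.

Answer: {replovu=742, smocup=-388, togrot=1259/208}


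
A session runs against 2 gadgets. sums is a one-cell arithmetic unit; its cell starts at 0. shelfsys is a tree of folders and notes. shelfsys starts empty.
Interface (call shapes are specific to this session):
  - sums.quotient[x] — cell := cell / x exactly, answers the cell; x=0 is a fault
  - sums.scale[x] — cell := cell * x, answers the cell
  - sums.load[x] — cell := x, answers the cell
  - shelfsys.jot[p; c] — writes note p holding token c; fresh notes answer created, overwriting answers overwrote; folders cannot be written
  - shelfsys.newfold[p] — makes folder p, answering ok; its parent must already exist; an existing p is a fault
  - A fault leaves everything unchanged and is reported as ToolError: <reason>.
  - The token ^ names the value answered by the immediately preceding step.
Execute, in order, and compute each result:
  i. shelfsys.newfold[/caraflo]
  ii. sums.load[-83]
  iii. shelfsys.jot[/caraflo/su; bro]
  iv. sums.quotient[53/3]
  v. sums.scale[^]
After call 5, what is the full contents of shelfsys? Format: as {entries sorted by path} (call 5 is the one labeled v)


Answer: {caraflo/, caraflo/su=bro}

Derivation:
> shelfsys.newfold p='/caraflo'
  ok
> sums.load x='-83'
  -83
> shelfsys.jot p='/caraflo/su' c='bro'
  created
> sums.quotient x='53/3'
  -249/53
> sums.scale x='^'
  62001/2809


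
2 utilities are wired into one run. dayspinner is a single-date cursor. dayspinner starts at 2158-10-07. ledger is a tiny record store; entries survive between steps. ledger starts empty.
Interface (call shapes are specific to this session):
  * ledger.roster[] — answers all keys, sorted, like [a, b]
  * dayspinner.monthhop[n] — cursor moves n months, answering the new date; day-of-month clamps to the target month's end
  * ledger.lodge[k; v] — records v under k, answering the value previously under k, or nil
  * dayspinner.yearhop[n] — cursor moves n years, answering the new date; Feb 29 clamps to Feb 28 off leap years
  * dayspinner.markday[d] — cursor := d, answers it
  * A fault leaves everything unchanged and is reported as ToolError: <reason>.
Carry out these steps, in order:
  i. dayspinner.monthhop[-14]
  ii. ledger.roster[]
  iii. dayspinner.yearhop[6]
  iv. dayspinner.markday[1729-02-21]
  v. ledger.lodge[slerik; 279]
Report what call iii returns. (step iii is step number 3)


Answer: 2163-08-07

Derivation:
Do: dayspinner.monthhop[-14]
See: 2157-08-07
Do: ledger.roster[]
See: []
Do: dayspinner.yearhop[6]
See: 2163-08-07
Do: dayspinner.markday[1729-02-21]
See: 1729-02-21
Do: ledger.lodge[slerik; 279]
See: nil


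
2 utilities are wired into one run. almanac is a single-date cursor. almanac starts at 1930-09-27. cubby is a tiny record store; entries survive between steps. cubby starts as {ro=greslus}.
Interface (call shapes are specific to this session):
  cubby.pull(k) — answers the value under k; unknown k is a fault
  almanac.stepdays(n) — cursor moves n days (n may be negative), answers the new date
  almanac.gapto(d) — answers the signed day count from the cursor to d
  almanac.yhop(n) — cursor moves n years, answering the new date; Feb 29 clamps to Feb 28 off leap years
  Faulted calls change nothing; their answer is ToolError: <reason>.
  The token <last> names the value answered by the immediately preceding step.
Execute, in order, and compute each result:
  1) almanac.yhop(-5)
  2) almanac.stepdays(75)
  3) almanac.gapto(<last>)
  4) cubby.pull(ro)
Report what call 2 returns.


Answer: 1925-12-11

Derivation:
→ almanac.yhop(n→-5)
← 1925-09-27
→ almanac.stepdays(n→75)
← 1925-12-11
→ almanac.gapto(d→<last>)
← 0
→ cubby.pull(k→ro)
← greslus


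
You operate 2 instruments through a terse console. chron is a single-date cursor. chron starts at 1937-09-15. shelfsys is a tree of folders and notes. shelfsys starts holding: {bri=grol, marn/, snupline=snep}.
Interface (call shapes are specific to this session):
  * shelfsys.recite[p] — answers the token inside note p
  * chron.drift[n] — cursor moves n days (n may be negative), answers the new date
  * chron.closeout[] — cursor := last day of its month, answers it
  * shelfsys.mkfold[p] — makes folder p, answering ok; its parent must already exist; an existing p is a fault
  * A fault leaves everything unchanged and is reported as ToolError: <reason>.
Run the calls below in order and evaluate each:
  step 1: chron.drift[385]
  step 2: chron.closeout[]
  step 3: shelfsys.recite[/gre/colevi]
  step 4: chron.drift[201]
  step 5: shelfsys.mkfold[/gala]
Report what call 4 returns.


Step: drift[385]
Result: 1938-10-05
Step: closeout[]
Result: 1938-10-31
Step: recite[/gre/colevi]
Result: ToolError: not found
Step: drift[201]
Result: 1939-05-20
Step: mkfold[/gala]
Result: ok

Answer: 1939-05-20


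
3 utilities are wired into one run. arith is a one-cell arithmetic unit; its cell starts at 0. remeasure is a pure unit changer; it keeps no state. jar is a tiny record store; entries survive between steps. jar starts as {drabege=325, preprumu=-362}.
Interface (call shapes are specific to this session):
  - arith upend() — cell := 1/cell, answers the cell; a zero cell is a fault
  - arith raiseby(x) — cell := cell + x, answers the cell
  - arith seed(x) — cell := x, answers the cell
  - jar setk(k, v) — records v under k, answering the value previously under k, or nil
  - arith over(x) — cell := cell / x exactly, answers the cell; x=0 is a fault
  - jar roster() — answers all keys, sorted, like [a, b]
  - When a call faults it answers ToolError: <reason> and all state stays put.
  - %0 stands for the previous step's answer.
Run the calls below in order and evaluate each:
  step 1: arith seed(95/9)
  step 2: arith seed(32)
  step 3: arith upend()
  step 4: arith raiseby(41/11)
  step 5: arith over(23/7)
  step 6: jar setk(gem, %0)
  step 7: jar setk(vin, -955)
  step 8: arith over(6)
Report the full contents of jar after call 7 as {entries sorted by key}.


-> arith seed(95/9)
<- 95/9
-> arith seed(32)
<- 32
-> arith upend()
<- 1/32
-> arith raiseby(41/11)
<- 1323/352
-> arith over(23/7)
<- 9261/8096
-> jar setk(gem, %0)
<- nil
-> jar setk(vin, -955)
<- nil
-> arith over(6)
<- 3087/16192

Answer: {drabege=325, gem=9261/8096, preprumu=-362, vin=-955}


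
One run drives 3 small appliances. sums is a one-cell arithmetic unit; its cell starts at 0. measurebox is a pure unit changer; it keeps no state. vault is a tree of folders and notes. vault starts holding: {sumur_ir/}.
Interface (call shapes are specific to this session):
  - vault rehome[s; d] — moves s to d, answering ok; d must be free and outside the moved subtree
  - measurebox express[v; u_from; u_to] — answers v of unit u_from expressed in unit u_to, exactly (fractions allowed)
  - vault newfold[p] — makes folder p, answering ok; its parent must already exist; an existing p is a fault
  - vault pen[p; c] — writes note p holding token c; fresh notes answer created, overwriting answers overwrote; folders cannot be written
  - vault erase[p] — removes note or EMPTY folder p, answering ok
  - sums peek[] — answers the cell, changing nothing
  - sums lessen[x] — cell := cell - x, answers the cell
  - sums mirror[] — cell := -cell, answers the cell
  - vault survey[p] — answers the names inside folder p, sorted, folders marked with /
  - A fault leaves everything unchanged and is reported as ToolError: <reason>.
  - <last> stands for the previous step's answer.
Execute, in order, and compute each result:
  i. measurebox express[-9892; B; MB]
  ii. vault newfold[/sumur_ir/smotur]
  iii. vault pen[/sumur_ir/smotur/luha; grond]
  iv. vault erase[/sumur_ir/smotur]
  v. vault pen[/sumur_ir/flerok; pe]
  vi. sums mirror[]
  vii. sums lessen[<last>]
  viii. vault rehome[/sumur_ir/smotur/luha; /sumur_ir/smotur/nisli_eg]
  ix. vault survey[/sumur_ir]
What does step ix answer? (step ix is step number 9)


→ measurebox express(v→-9892, u_from→B, u_to→MB)
← -2473/250000
→ vault newfold(p→/sumur_ir/smotur)
← ok
→ vault pen(p→/sumur_ir/smotur/luha, c→grond)
← created
→ vault erase(p→/sumur_ir/smotur)
← ToolError: not empty
→ vault pen(p→/sumur_ir/flerok, c→pe)
← created
→ sums mirror()
← 0
→ sums lessen(x→<last>)
← 0
→ vault rehome(s→/sumur_ir/smotur/luha, d→/sumur_ir/smotur/nisli_eg)
← ok
→ vault survey(p→/sumur_ir)
← [flerok, smotur/]

Answer: [flerok, smotur/]


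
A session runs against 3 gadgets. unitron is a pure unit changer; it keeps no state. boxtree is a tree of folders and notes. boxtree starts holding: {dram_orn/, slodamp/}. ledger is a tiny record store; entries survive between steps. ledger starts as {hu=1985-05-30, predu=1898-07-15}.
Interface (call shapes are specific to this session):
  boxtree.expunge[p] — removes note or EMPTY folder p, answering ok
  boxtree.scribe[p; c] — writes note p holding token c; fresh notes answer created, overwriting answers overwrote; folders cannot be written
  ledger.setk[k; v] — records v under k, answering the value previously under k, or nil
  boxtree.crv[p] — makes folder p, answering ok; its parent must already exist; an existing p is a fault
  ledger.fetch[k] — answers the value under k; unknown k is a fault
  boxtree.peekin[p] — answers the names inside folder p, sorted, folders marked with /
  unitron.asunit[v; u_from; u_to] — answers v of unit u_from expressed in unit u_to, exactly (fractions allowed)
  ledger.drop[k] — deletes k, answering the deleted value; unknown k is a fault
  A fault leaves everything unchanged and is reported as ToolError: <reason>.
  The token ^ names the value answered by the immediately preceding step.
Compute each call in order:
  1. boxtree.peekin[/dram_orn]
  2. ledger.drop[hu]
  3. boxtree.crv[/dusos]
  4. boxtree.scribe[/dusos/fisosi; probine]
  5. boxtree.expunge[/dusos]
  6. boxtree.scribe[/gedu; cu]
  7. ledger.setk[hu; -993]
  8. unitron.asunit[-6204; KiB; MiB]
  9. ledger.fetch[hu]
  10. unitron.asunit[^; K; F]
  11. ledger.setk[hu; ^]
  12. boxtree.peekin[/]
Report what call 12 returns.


Answer: [dram_orn/, dusos/, gedu, slodamp/]

Derivation:
→ boxtree.peekin(p→/dram_orn)
← []
→ ledger.drop(k→hu)
← 1985-05-30
→ boxtree.crv(p→/dusos)
← ok
→ boxtree.scribe(p→/dusos/fisosi, c→probine)
← created
→ boxtree.expunge(p→/dusos)
← ToolError: not empty
→ boxtree.scribe(p→/gedu, c→cu)
← created
→ ledger.setk(k→hu, v→-993)
← nil
→ unitron.asunit(v→-6204, u_from→KiB, u_to→MiB)
← -1551/256
→ ledger.fetch(k→hu)
← -993
→ unitron.asunit(v→^, u_from→K, u_to→F)
← -224707/100
→ ledger.setk(k→hu, v→^)
← -993
→ boxtree.peekin(p→/)
← [dram_orn/, dusos/, gedu, slodamp/]


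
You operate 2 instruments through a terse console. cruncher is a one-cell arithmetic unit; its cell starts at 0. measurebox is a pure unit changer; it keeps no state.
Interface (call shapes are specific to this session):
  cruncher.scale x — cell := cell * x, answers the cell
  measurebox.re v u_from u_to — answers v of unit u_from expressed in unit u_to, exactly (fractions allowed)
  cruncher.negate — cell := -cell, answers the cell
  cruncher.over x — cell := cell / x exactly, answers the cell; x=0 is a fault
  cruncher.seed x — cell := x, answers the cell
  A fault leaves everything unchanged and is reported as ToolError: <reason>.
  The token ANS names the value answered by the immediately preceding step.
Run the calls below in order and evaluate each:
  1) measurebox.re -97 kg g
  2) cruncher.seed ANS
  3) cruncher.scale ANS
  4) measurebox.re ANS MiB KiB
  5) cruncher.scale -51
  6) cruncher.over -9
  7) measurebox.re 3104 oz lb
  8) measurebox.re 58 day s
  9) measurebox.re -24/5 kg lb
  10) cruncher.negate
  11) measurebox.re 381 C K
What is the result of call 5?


> measurebox.re v→-97 u_from→kg u_to→g
  -97000
> cruncher.seed x→ANS
  -97000
> cruncher.scale x→ANS
  9409000000
> measurebox.re v→ANS u_from→MiB u_to→KiB
  9634816000000
> cruncher.scale x→-51
  -479859000000
> cruncher.over x→-9
  159953000000/3
> measurebox.re v→3104 u_from→oz u_to→lb
  194
> measurebox.re v→58 u_from→day u_to→s
  5011200
> measurebox.re v→-24/5 u_from→kg u_to→lb
  -480000000/45359237
> cruncher.negate
  -159953000000/3
> measurebox.re v→381 u_from→C u_to→K
  13083/20

Answer: -479859000000


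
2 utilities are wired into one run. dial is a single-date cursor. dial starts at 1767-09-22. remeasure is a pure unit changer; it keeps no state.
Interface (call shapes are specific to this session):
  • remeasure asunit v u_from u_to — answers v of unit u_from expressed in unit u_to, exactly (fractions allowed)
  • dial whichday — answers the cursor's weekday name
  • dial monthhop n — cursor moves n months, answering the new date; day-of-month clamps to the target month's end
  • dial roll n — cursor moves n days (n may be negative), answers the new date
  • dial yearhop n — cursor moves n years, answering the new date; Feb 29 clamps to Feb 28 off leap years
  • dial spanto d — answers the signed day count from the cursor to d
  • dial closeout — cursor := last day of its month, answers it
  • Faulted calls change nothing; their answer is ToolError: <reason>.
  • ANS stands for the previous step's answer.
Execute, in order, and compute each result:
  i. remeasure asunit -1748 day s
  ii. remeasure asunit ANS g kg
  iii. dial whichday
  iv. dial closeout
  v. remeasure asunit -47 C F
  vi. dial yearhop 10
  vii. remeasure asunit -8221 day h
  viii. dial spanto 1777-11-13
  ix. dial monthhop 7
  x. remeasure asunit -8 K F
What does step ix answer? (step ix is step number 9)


Next I call remeasure asunit on v=-1748, u_from=day, u_to=s, which returns -151027200.
I use remeasure asunit on v=ANS, u_from=g, u_to=kg, giving -755136/5.
I run dial whichday, giving Tuesday.
Now I run dial closeout(), and get 1767-09-30.
Next I call remeasure asunit on v=-47, u_from=C, u_to=F, which returns -263/5.
Invoking dial yearhop on n=10, yielding 1777-09-30.
Next I call remeasure asunit on v=-8221, u_from=day, u_to=h, which returns -197304.
Then dial spanto on d=1777-11-13, yielding 44.
Invoking dial monthhop on n=7, giving 1778-04-30.
Next I call remeasure asunit on v=-8, u_from=K, u_to=F, yielding -47407/100.

Answer: 1778-04-30


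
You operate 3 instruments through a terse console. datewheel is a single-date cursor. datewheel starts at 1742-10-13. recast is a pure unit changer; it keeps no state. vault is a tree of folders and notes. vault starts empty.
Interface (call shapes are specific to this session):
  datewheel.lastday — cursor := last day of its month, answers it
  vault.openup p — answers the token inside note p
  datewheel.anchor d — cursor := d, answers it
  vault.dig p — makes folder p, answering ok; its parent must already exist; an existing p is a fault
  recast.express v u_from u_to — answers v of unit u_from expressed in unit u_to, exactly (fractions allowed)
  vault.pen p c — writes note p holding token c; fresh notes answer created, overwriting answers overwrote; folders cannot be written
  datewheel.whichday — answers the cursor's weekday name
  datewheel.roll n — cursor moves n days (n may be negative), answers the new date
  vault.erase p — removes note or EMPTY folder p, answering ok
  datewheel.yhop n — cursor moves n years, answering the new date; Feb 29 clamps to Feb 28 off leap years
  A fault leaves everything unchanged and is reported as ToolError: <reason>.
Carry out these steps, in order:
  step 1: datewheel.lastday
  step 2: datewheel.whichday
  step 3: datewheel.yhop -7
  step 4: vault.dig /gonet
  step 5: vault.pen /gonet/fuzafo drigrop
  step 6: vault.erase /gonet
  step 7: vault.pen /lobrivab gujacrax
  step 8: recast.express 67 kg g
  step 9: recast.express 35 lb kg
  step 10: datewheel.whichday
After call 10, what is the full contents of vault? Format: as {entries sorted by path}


// datewheel.lastday() : 1742-10-31
// datewheel.whichday() : Wednesday
// datewheel.yhop(-7) : 1735-10-31
// vault.dig(/gonet) : ok
// vault.pen(/gonet/fuzafo, drigrop) : created
// vault.erase(/gonet) : ToolError: not empty
// vault.pen(/lobrivab, gujacrax) : created
// recast.express(67, kg, g) : 67000
// recast.express(35, lb, kg) : 317514659/20000000
// datewheel.whichday() : Monday

Answer: {gonet/, gonet/fuzafo=drigrop, lobrivab=gujacrax}


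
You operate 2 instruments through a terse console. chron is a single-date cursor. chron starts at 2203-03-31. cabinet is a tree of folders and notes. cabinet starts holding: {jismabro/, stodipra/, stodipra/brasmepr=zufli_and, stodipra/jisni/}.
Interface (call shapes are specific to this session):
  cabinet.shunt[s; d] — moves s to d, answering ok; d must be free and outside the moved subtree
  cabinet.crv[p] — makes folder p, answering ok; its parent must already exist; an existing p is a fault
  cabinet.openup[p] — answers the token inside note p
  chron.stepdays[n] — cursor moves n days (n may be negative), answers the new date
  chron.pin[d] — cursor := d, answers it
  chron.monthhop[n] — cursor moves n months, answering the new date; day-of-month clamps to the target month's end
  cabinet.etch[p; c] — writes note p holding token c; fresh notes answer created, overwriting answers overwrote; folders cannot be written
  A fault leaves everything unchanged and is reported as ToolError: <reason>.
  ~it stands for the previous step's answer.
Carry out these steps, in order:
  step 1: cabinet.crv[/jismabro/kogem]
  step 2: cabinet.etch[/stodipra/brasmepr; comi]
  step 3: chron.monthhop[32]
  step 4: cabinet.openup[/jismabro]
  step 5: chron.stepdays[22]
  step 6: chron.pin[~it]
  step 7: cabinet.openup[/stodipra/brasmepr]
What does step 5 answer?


Answer: 2205-12-22

Derivation:
Do: crv[/jismabro/kogem]
See: ok
Do: etch[/stodipra/brasmepr; comi]
See: overwrote
Do: monthhop[32]
See: 2205-11-30
Do: openup[/jismabro]
See: ToolError: is a directory
Do: stepdays[22]
See: 2205-12-22
Do: pin[~it]
See: 2205-12-22
Do: openup[/stodipra/brasmepr]
See: comi


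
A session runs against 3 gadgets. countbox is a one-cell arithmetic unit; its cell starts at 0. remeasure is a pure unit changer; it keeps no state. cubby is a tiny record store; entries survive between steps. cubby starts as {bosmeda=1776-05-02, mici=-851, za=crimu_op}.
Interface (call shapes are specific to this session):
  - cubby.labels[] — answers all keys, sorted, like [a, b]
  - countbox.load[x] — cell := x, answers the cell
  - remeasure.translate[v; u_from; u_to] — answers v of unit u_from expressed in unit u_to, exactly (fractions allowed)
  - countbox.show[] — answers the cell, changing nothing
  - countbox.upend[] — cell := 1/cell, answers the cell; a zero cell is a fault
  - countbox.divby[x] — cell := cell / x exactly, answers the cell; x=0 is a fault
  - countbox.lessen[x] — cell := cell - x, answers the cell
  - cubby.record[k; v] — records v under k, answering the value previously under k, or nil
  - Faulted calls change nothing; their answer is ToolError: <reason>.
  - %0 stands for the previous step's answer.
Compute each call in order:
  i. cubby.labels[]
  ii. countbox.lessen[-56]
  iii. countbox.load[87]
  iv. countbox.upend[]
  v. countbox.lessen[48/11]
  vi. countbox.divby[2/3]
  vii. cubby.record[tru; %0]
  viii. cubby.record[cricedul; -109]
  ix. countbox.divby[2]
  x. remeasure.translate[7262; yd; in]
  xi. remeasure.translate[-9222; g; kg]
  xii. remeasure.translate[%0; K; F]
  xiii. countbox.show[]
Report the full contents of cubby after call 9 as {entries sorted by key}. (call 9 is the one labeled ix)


# 1. cubby.labels() == [bosmeda, mici, za]
# 2. countbox.lessen(x=-56) == 56
# 3. countbox.load(x=87) == 87
# 4. countbox.upend() == 1/87
# 5. countbox.lessen(x=48/11) == -4165/957
# 6. countbox.divby(x=2/3) == -4165/638
# 7. cubby.record(k=tru, v=%0) == nil
# 8. cubby.record(k=cricedul, v=-109) == nil
# 9. countbox.divby(x=2) == -4165/1276
# 10. remeasure.translate(v=7262, u_from=yd, u_to=in) == 261432
# 11. remeasure.translate(v=-9222, u_from=g, u_to=kg) == -4611/500
# 12. remeasure.translate(v=%0, u_from=K, u_to=F) == -595337/1250
# 13. countbox.show() == -4165/1276

Answer: {bosmeda=1776-05-02, cricedul=-109, mici=-851, tru=-4165/638, za=crimu_op}


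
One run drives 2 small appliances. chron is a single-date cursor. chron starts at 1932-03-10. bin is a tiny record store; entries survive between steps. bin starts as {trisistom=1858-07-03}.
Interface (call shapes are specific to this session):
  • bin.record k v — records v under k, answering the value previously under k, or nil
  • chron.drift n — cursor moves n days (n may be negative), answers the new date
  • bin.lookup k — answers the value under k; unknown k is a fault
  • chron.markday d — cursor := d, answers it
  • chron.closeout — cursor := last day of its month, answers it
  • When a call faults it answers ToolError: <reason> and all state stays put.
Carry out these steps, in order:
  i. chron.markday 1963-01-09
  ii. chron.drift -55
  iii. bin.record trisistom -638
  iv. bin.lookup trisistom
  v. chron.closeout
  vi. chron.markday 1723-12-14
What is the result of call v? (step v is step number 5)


Answer: 1962-11-30

Derivation:
% 1. chron.markday(d: 1963-01-09) == 1963-01-09
% 2. chron.drift(n: -55) == 1962-11-15
% 3. bin.record(k: trisistom, v: -638) == 1858-07-03
% 4. bin.lookup(k: trisistom) == -638
% 5. chron.closeout() == 1962-11-30
% 6. chron.markday(d: 1723-12-14) == 1723-12-14


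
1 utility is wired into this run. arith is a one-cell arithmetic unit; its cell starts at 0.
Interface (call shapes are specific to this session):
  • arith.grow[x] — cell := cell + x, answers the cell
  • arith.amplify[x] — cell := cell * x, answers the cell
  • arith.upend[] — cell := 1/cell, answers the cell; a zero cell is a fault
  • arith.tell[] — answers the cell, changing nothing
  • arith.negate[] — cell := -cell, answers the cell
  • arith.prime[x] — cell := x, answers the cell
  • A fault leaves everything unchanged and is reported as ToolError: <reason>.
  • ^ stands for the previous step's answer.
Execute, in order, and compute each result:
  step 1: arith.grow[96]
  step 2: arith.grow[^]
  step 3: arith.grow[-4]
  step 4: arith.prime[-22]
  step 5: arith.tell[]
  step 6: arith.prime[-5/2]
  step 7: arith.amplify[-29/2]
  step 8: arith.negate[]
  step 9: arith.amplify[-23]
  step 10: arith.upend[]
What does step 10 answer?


Answer: 4/3335

Derivation:
-> grow(x: 96)
<- 96
-> grow(x: ^)
<- 192
-> grow(x: -4)
<- 188
-> prime(x: -22)
<- -22
-> tell()
<- -22
-> prime(x: -5/2)
<- -5/2
-> amplify(x: -29/2)
<- 145/4
-> negate()
<- -145/4
-> amplify(x: -23)
<- 3335/4
-> upend()
<- 4/3335


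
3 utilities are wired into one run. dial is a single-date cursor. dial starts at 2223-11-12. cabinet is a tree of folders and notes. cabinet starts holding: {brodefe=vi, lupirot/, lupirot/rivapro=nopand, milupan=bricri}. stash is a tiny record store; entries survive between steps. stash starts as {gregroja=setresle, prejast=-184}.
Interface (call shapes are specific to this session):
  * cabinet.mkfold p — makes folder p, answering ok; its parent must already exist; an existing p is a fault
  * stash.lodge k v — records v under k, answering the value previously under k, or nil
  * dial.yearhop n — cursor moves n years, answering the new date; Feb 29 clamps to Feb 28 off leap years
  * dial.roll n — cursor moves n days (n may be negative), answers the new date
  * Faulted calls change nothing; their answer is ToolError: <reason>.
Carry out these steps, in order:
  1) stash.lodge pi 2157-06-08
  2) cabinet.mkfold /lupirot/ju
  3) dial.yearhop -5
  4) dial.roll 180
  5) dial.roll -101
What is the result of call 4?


[in] stash.lodge k='pi' v='2157-06-08'
[out] nil
[in] cabinet.mkfold p='/lupirot/ju'
[out] ok
[in] dial.yearhop n='-5'
[out] 2218-11-12
[in] dial.roll n='180'
[out] 2219-05-11
[in] dial.roll n='-101'
[out] 2219-01-30

Answer: 2219-05-11


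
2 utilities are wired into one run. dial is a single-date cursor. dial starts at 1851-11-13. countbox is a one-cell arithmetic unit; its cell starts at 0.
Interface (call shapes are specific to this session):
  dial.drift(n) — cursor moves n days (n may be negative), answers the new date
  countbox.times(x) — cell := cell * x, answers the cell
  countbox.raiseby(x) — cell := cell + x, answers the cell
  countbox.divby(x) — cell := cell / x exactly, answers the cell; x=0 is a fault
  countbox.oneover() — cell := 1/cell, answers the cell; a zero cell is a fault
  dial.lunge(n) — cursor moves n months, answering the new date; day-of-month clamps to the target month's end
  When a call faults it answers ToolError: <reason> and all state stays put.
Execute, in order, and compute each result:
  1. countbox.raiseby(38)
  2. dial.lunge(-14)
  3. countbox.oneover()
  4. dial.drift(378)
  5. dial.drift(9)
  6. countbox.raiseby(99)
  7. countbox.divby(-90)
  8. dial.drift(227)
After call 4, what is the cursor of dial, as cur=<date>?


Answer: cur=1851-09-26

Derivation:
;; raiseby(x=38) -> 38
;; lunge(n=-14) -> 1850-09-13
;; oneover() -> 1/38
;; drift(n=378) -> 1851-09-26
;; drift(n=9) -> 1851-10-05
;; raiseby(x=99) -> 3763/38
;; divby(x=-90) -> -3763/3420
;; drift(n=227) -> 1852-05-19


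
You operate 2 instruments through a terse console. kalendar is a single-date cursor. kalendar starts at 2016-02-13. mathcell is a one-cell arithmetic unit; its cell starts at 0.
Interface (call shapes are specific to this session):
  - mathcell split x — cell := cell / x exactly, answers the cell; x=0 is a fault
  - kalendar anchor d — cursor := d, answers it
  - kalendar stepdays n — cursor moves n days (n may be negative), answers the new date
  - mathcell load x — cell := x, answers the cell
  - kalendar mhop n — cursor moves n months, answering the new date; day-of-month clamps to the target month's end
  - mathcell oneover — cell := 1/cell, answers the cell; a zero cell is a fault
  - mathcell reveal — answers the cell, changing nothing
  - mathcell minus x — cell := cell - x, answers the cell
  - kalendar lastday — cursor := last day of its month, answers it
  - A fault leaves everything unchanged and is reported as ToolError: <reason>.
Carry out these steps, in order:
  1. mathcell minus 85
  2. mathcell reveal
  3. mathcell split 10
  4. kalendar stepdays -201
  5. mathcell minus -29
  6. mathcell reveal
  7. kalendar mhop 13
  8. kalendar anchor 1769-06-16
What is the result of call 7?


Answer: 2016-08-27

Derivation:
Calling mathcell minus on x=85, yielding -85.
Next I call mathcell reveal(), giving -85.
I use mathcell split on x=10, which returns -17/2.
Then kalendar stepdays on n=-201, yielding 2015-07-27.
I try mathcell minus on x=-29, giving 41/2.
I call mathcell reveal, yielding 41/2.
Next I call kalendar mhop on n=13, → 2016-08-27.
I call kalendar anchor on d=1769-06-16: 1769-06-16.


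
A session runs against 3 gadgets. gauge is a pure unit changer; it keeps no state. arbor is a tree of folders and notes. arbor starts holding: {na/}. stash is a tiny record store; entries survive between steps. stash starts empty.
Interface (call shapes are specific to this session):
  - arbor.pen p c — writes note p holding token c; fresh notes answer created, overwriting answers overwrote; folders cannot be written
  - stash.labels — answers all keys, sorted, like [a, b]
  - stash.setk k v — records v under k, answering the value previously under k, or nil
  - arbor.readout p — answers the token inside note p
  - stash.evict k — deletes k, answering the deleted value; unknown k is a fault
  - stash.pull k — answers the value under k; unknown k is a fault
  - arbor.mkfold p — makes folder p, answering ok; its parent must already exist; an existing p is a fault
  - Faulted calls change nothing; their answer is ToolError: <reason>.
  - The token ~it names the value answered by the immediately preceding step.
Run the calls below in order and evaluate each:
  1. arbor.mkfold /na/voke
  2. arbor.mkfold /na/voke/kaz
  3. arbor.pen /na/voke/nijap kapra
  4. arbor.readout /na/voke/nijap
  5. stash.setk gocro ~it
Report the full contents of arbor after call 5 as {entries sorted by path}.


Do: arbor.mkfold[/na/voke]
See: ok
Do: arbor.mkfold[/na/voke/kaz]
See: ok
Do: arbor.pen[/na/voke/nijap; kapra]
See: created
Do: arbor.readout[/na/voke/nijap]
See: kapra
Do: stash.setk[gocro; ~it]
See: nil

Answer: {na/, na/voke/, na/voke/kaz/, na/voke/nijap=kapra}


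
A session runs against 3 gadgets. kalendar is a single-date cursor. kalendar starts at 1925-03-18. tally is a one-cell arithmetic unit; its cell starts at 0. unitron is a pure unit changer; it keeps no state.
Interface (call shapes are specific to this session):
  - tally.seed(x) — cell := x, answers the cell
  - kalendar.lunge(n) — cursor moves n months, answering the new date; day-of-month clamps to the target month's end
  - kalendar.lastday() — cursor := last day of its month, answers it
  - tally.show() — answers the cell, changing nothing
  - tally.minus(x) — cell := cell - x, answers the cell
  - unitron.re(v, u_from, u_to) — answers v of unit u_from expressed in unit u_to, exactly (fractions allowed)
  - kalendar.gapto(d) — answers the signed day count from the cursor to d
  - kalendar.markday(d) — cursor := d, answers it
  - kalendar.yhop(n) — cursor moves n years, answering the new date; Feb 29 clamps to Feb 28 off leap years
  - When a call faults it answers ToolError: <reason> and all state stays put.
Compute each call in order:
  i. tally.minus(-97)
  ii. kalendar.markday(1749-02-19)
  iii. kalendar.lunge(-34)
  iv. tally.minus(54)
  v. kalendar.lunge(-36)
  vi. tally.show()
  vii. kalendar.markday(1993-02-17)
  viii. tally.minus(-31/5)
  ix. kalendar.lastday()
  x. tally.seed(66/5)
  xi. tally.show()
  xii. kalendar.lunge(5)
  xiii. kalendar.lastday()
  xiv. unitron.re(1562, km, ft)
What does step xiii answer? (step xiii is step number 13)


→ minus(x='-97')
← 97
→ markday(d='1749-02-19')
← 1749-02-19
→ lunge(n='-34')
← 1746-04-19
→ minus(x='54')
← 43
→ lunge(n='-36')
← 1743-04-19
→ show()
← 43
→ markday(d='1993-02-17')
← 1993-02-17
→ minus(x='-31/5')
← 246/5
→ lastday()
← 1993-02-28
→ seed(x='66/5')
← 66/5
→ show()
← 66/5
→ lunge(n='5')
← 1993-07-28
→ lastday()
← 1993-07-31
→ re(v='1562', u_from='km', u_to='ft')
← 1952500000/381

Answer: 1993-07-31


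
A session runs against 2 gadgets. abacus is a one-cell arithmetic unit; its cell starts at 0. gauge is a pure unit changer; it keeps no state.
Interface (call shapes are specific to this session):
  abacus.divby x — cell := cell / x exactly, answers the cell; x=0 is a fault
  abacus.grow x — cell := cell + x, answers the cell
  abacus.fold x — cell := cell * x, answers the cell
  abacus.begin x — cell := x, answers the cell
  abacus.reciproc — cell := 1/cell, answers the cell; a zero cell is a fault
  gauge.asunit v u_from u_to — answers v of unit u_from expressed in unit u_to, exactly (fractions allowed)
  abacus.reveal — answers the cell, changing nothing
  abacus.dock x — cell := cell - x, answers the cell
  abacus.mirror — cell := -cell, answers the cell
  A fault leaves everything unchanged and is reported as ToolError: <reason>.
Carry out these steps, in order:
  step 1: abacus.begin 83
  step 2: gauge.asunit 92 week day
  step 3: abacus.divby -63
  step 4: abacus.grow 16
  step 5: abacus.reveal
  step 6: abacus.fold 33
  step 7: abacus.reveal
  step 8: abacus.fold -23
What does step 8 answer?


Answer: -234025/21

Derivation:
$ abacus.begin x→83
[out] 83
$ gauge.asunit v→92 u_from→week u_to→day
[out] 644
$ abacus.divby x→-63
[out] -83/63
$ abacus.grow x→16
[out] 925/63
$ abacus.reveal
[out] 925/63
$ abacus.fold x→33
[out] 10175/21
$ abacus.reveal
[out] 10175/21
$ abacus.fold x→-23
[out] -234025/21
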